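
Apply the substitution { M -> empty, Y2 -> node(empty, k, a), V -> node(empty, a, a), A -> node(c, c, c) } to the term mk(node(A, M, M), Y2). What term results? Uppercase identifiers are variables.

mk(node(node(c, c, c), empty, empty), node(empty, k, a))

Replace each occurrence of M with empty.
Replace each occurrence of Y2 with node(empty, k, a).
Replace each occurrence of A with node(c, c, c).
Result: mk(node(node(c, c, c), empty, empty), node(empty, k, a)).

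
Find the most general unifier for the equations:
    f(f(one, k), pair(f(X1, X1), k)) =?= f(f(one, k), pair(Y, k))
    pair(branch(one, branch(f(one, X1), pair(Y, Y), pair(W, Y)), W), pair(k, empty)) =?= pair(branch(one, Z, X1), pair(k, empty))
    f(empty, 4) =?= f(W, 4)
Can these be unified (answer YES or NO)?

Decompose f/2: f(one, k) =?= f(one, k),  pair(f(X1, X1), k) =?= pair(Y, k).
Delete trivial equation f(one, k) =?= f(one, k).
Decompose pair/2: f(X1, X1) =?= Y,  k =?= k.
Bind Y := f(X1, X1); substituting into the one remaining equation that mentions Y gives: pair(branch(one, branch(f(one, X1), pair(f(X1, X1), f(X1, X1)), pair(W, f(X1, X1))), W), pair(k, empty)) =?= pair(branch(one, Z, X1), pair(k, empty)).
Delete trivial equation k =?= k.
Decompose pair/2: branch(one, branch(f(one, X1), pair(f(X1, X1), f(X1, X1)), pair(W, f(X1, X1))), W) =?= branch(one, Z, X1),  pair(k, empty) =?= pair(k, empty).
Decompose branch/3: one =?= one,  branch(f(one, X1), pair(f(X1, X1), f(X1, X1)), pair(W, f(X1, X1))) =?= Z,  W =?= X1.
Delete trivial equation one =?= one.
Bind Z := branch(f(one, X1), pair(f(X1, X1), f(X1, X1)), pair(W, f(X1, X1))); no other remaining equation mentions Z.
Bind W := X1; substituting into the one remaining equation that mentions W gives: f(empty, 4) =?= f(X1, 4). Substituting into the earlier binding gives Z := branch(f(one, X1), pair(f(X1, X1), f(X1, X1)), pair(X1, f(X1, X1))).
Delete trivial equation pair(k, empty) =?= pair(k, empty).
Decompose f/2: empty =?= X1,  4 =?= 4.
Bind X1 := empty; no other remaining equation mentions X1. Substituting into the earlier bindings gives Y := f(empty, empty), Z := branch(f(one, empty), pair(f(empty, empty), f(empty, empty)), pair(empty, f(empty, empty))), W := empty.
Delete trivial equation 4 =?= 4.
No equations remain and no clash or occurs-check failure arose, so a unifier exists.

YES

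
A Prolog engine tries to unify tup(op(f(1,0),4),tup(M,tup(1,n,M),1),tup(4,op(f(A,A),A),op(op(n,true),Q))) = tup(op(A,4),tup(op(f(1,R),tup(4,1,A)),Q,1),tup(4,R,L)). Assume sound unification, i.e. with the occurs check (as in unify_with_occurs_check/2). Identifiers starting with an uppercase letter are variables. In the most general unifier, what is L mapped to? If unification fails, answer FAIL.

Decompose tup/3: op(f(1,0),4) = op(A,4),  tup(M,tup(1,n,M),1) = tup(op(f(1,R),tup(4,1,A)),Q,1),  tup(4,op(f(A,A),A),op(op(n,true),Q)) = tup(4,R,L).
Decompose op/2: f(1,0) = A,  4 = 4.
Bind A := f(1,0); substituting into the 2 remaining equations that mention A gives: tup(M,tup(1,n,M),1) = tup(op(f(1,R),tup(4,1,f(1,0))),Q,1),  tup(4,op(f(f(1,0),f(1,0)),f(1,0)),op(op(n,true),Q)) = tup(4,R,L).
Delete trivial equation 4 = 4.
Decompose tup/3: M = op(f(1,R),tup(4,1,f(1,0))),  tup(1,n,M) = Q,  1 = 1.
Bind M := op(f(1,R),tup(4,1,f(1,0))); substituting into the one remaining equation that mentions M gives: tup(1,n,op(f(1,R),tup(4,1,f(1,0)))) = Q.
Bind Q := tup(1,n,op(f(1,R),tup(4,1,f(1,0)))); substituting into the one remaining equation that mentions Q gives: tup(4,op(f(f(1,0),f(1,0)),f(1,0)),op(op(n,true),tup(1,n,op(f(1,R),tup(4,1,f(1,0)))))) = tup(4,R,L).
Delete trivial equation 1 = 1.
Decompose tup/3: 4 = 4,  op(f(f(1,0),f(1,0)),f(1,0)) = R,  op(op(n,true),tup(1,n,op(f(1,R),tup(4,1,f(1,0))))) = L.
Delete trivial equation 4 = 4.
Bind R := op(f(f(1,0),f(1,0)),f(1,0)); substituting into the remaining equation gives: op(op(n,true),tup(1,n,op(f(1,op(f(f(1,0),f(1,0)),f(1,0))),tup(4,1,f(1,0))))) = L. Substituting into the earlier bindings gives M := op(f(1,op(f(f(1,0),f(1,0)),f(1,0))),tup(4,1,f(1,0))), Q := tup(1,n,op(f(1,op(f(f(1,0),f(1,0)),f(1,0))),tup(4,1,f(1,0)))).
Bind L := op(op(n,true),tup(1,n,op(f(1,op(f(f(1,0),f(1,0)),f(1,0))),tup(4,1,f(1,0))))).
MGU = { A ↦ f(1,0), M ↦ op(f(1,op(f(f(1,0),f(1,0)),f(1,0))),tup(4,1,f(1,0))), Q ↦ tup(1,n,op(f(1,op(f(f(1,0),f(1,0)),f(1,0))),tup(4,1,f(1,0)))), R ↦ op(f(f(1,0),f(1,0)),f(1,0)), L ↦ op(op(n,true),tup(1,n,op(f(1,op(f(f(1,0),f(1,0)),f(1,0))),tup(4,1,f(1,0))))) }, so L ↦ op(op(n,true),tup(1,n,op(f(1,op(f(f(1,0),f(1,0)),f(1,0))),tup(4,1,f(1,0))))).

op(op(n,true),tup(1,n,op(f(1,op(f(f(1,0),f(1,0)),f(1,0))),tup(4,1,f(1,0)))))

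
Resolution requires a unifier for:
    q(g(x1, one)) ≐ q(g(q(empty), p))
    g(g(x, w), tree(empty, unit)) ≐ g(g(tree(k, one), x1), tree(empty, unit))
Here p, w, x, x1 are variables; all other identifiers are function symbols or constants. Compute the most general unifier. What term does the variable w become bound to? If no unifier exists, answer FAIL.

q(empty)

Decompose q/1: g(x1, one) ≐ g(q(empty), p).
Decompose g/2: x1 ≐ q(empty),  one ≐ p.
Bind x1 := q(empty); substituting into the one remaining equation that mentions x1 gives: g(g(x, w), tree(empty, unit)) ≐ g(g(tree(k, one), q(empty)), tree(empty, unit)).
Bind p := one; no other remaining equation mentions p.
Decompose g/2: g(x, w) ≐ g(tree(k, one), q(empty)),  tree(empty, unit) ≐ tree(empty, unit).
Decompose g/2: x ≐ tree(k, one),  w ≐ q(empty).
Bind x := tree(k, one); no other remaining equation mentions x.
Bind w := q(empty); no other remaining equation mentions w.
Delete trivial equation tree(empty, unit) ≐ tree(empty, unit).
MGU = { x1 -> q(empty), p -> one, x -> tree(k, one), w -> q(empty) }, so w -> q(empty).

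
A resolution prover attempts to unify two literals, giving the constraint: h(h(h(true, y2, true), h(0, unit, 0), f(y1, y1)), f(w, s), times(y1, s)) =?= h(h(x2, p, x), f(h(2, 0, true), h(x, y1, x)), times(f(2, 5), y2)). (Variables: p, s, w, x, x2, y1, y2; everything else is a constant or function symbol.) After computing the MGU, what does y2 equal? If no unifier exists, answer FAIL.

h(f(f(2, 5), f(2, 5)), f(2, 5), f(f(2, 5), f(2, 5)))

Decompose h/3: h(h(true, y2, true), h(0, unit, 0), f(y1, y1)) =?= h(x2, p, x),  f(w, s) =?= f(h(2, 0, true), h(x, y1, x)),  times(y1, s) =?= times(f(2, 5), y2).
Decompose h/3: h(true, y2, true) =?= x2,  h(0, unit, 0) =?= p,  f(y1, y1) =?= x.
Bind x2 := h(true, y2, true); no other remaining equation mentions x2.
Bind p := h(0, unit, 0); no other remaining equation mentions p.
Bind x := f(y1, y1); substituting into the one remaining equation that mentions x gives: f(w, s) =?= f(h(2, 0, true), h(f(y1, y1), y1, f(y1, y1))).
Decompose f/2: w =?= h(2, 0, true),  s =?= h(f(y1, y1), y1, f(y1, y1)).
Bind w := h(2, 0, true); no other remaining equation mentions w.
Bind s := h(f(y1, y1), y1, f(y1, y1)); substituting into the remaining equation gives: times(y1, h(f(y1, y1), y1, f(y1, y1))) =?= times(f(2, 5), y2).
Decompose times/2: y1 =?= f(2, 5),  h(f(y1, y1), y1, f(y1, y1)) =?= y2.
Bind y1 := f(2, 5); substituting into the remaining equation gives: h(f(f(2, 5), f(2, 5)), f(2, 5), f(f(2, 5), f(2, 5))) =?= y2. Substituting into the earlier bindings gives x := f(f(2, 5), f(2, 5)), s := h(f(f(2, 5), f(2, 5)), f(2, 5), f(f(2, 5), f(2, 5))).
Bind y2 := h(f(f(2, 5), f(2, 5)), f(2, 5), f(f(2, 5), f(2, 5))). Substituting into the earlier binding gives x2 := h(true, h(f(f(2, 5), f(2, 5)), f(2, 5), f(f(2, 5), f(2, 5))), true).
MGU = { x2 := h(true, h(f(f(2, 5), f(2, 5)), f(2, 5), f(f(2, 5), f(2, 5))), true), p := h(0, unit, 0), x := f(f(2, 5), f(2, 5)), w := h(2, 0, true), s := h(f(f(2, 5), f(2, 5)), f(2, 5), f(f(2, 5), f(2, 5))), y1 := f(2, 5), y2 := h(f(f(2, 5), f(2, 5)), f(2, 5), f(f(2, 5), f(2, 5))) }, so y2 := h(f(f(2, 5), f(2, 5)), f(2, 5), f(f(2, 5), f(2, 5))).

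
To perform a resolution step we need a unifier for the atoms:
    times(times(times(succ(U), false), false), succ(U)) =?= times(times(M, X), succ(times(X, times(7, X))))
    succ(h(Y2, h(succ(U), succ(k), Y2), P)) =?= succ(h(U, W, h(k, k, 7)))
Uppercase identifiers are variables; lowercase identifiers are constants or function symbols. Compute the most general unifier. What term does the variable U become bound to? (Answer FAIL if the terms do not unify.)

Decompose times/2: times(times(succ(U), false), false) =?= times(M, X),  succ(U) =?= succ(times(X, times(7, X))).
Decompose times/2: times(succ(U), false) =?= M,  false =?= X.
Bind M := times(succ(U), false); no other remaining equation mentions M.
Bind X := false; substituting into the one remaining equation that mentions X gives: succ(U) =?= succ(times(false, times(7, false))).
Decompose succ/1: U =?= times(false, times(7, false)).
Bind U := times(false, times(7, false)); substituting into the remaining equation gives: succ(h(Y2, h(succ(times(false, times(7, false))), succ(k), Y2), P)) =?= succ(h(times(false, times(7, false)), W, h(k, k, 7))). Substituting into the earlier binding gives M := times(succ(times(false, times(7, false))), false).
Decompose succ/1: h(Y2, h(succ(times(false, times(7, false))), succ(k), Y2), P) =?= h(times(false, times(7, false)), W, h(k, k, 7)).
Decompose h/3: Y2 =?= times(false, times(7, false)),  h(succ(times(false, times(7, false))), succ(k), Y2) =?= W,  P =?= h(k, k, 7).
Bind Y2 := times(false, times(7, false)); substituting into the one remaining equation that mentions Y2 gives: h(succ(times(false, times(7, false))), succ(k), times(false, times(7, false))) =?= W.
Bind W := h(succ(times(false, times(7, false))), succ(k), times(false, times(7, false))); no other remaining equation mentions W.
Bind P := h(k, k, 7).
MGU = { M := times(succ(times(false, times(7, false))), false), X := false, U := times(false, times(7, false)), Y2 := times(false, times(7, false)), W := h(succ(times(false, times(7, false))), succ(k), times(false, times(7, false))), P := h(k, k, 7) }, so U := times(false, times(7, false)).

times(false, times(7, false))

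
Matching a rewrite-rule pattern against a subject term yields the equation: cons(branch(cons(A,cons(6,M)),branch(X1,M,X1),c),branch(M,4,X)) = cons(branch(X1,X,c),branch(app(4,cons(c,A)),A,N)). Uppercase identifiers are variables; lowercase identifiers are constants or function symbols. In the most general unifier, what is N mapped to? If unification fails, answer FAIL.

branch(cons(4,cons(6,app(4,cons(c,4)))),app(4,cons(c,4)),cons(4,cons(6,app(4,cons(c,4)))))

Decompose cons/2: branch(cons(A,cons(6,M)),branch(X1,M,X1),c) = branch(X1,X,c),  branch(M,4,X) = branch(app(4,cons(c,A)),A,N).
Decompose branch/3: cons(A,cons(6,M)) = X1,  branch(X1,M,X1) = X,  c = c.
Bind X1 := cons(A,cons(6,M)); substituting into the one remaining equation that mentions X1 gives: branch(cons(A,cons(6,M)),M,cons(A,cons(6,M))) = X.
Bind X := branch(cons(A,cons(6,M)),M,cons(A,cons(6,M))); substituting into the one remaining equation that mentions X gives: branch(M,4,branch(cons(A,cons(6,M)),M,cons(A,cons(6,M)))) = branch(app(4,cons(c,A)),A,N).
Delete trivial equation c = c.
Decompose branch/3: M = app(4,cons(c,A)),  4 = A,  branch(cons(A,cons(6,M)),M,cons(A,cons(6,M))) = N.
Bind M := app(4,cons(c,A)); substituting into the one remaining equation that mentions M gives: branch(cons(A,cons(6,app(4,cons(c,A)))),app(4,cons(c,A)),cons(A,cons(6,app(4,cons(c,A))))) = N. Substituting into the earlier bindings gives X1 := cons(A,cons(6,app(4,cons(c,A)))), X := branch(cons(A,cons(6,app(4,cons(c,A)))),app(4,cons(c,A)),cons(A,cons(6,app(4,cons(c,A))))).
Bind A := 4; substituting into the remaining equation gives: branch(cons(4,cons(6,app(4,cons(c,4)))),app(4,cons(c,4)),cons(4,cons(6,app(4,cons(c,4))))) = N. Substituting into the earlier bindings gives X1 := cons(4,cons(6,app(4,cons(c,4)))), X := branch(cons(4,cons(6,app(4,cons(c,4)))),app(4,cons(c,4)),cons(4,cons(6,app(4,cons(c,4))))), M := app(4,cons(c,4)).
Bind N := branch(cons(4,cons(6,app(4,cons(c,4)))),app(4,cons(c,4)),cons(4,cons(6,app(4,cons(c,4))))).
MGU = { X1 ↦ cons(4,cons(6,app(4,cons(c,4)))), X ↦ branch(cons(4,cons(6,app(4,cons(c,4)))),app(4,cons(c,4)),cons(4,cons(6,app(4,cons(c,4))))), M ↦ app(4,cons(c,4)), A ↦ 4, N ↦ branch(cons(4,cons(6,app(4,cons(c,4)))),app(4,cons(c,4)),cons(4,cons(6,app(4,cons(c,4))))) }, so N ↦ branch(cons(4,cons(6,app(4,cons(c,4)))),app(4,cons(c,4)),cons(4,cons(6,app(4,cons(c,4))))).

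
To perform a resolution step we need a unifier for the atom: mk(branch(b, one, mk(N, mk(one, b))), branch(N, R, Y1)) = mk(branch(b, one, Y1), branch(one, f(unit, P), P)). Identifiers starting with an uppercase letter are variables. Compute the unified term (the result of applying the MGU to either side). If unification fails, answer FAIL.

Decompose mk/2: branch(b, one, mk(N, mk(one, b))) = branch(b, one, Y1),  branch(N, R, Y1) = branch(one, f(unit, P), P).
Decompose branch/3: b = b,  one = one,  mk(N, mk(one, b)) = Y1.
Delete trivial equation b = b.
Delete trivial equation one = one.
Bind Y1 := mk(N, mk(one, b)); substituting into the remaining equation gives: branch(N, R, mk(N, mk(one, b))) = branch(one, f(unit, P), P).
Decompose branch/3: N = one,  R = f(unit, P),  mk(N, mk(one, b)) = P.
Bind N := one; substituting into the one remaining equation that mentions N gives: mk(one, mk(one, b)) = P. Substituting into the earlier binding gives Y1 := mk(one, mk(one, b)).
Bind R := f(unit, P); no other remaining equation mentions R.
Bind P := mk(one, mk(one, b)). Substituting into the earlier binding gives R := f(unit, mk(one, mk(one, b))).
Applying the MGU to either side gives mk(branch(b, one, mk(one, mk(one, b))), branch(one, f(unit, mk(one, mk(one, b))), mk(one, mk(one, b)))).

mk(branch(b, one, mk(one, mk(one, b))), branch(one, f(unit, mk(one, mk(one, b))), mk(one, mk(one, b))))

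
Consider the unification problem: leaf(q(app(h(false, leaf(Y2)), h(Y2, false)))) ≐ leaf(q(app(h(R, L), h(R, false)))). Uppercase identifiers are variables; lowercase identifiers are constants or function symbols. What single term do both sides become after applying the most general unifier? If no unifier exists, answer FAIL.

Decompose leaf/1: q(app(h(false, leaf(Y2)), h(Y2, false))) ≐ q(app(h(R, L), h(R, false))).
Decompose q/1: app(h(false, leaf(Y2)), h(Y2, false)) ≐ app(h(R, L), h(R, false)).
Decompose app/2: h(false, leaf(Y2)) ≐ h(R, L),  h(Y2, false) ≐ h(R, false).
Decompose h/2: false ≐ R,  leaf(Y2) ≐ L.
Bind R := false; substituting into the one remaining equation that mentions R gives: h(Y2, false) ≐ h(false, false).
Bind L := leaf(Y2); no other remaining equation mentions L.
Decompose h/2: Y2 ≐ false,  false ≐ false.
Bind Y2 := false; no other remaining equation mentions Y2. Substituting into the earlier binding gives L := leaf(false).
Delete trivial equation false ≐ false.
Applying the MGU to either side gives leaf(q(app(h(false, leaf(false)), h(false, false)))).

leaf(q(app(h(false, leaf(false)), h(false, false))))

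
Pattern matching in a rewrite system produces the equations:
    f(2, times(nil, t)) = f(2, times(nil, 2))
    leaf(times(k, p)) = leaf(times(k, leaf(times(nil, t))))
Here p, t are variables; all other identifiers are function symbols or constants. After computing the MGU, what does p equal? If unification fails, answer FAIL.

leaf(times(nil, 2))

Decompose f/2: 2 = 2,  times(nil, t) = times(nil, 2).
Delete trivial equation 2 = 2.
Decompose times/2: nil = nil,  t = 2.
Delete trivial equation nil = nil.
Bind t := 2; substituting into the remaining equation gives: leaf(times(k, p)) = leaf(times(k, leaf(times(nil, 2)))).
Decompose leaf/1: times(k, p) = times(k, leaf(times(nil, 2))).
Decompose times/2: k = k,  p = leaf(times(nil, 2)).
Delete trivial equation k = k.
Bind p := leaf(times(nil, 2)).
MGU = { t ↦ 2, p ↦ leaf(times(nil, 2)) }, so p ↦ leaf(times(nil, 2)).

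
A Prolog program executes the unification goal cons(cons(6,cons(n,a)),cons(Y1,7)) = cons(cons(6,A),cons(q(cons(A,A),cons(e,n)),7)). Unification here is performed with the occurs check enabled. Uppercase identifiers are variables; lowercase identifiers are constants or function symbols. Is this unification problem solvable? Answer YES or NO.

YES

Decompose cons/2: cons(6,cons(n,a)) = cons(6,A),  cons(Y1,7) = cons(q(cons(A,A),cons(e,n)),7).
Decompose cons/2: 6 = 6,  cons(n,a) = A.
Delete trivial equation 6 = 6.
Bind A := cons(n,a); substituting into the remaining equation gives: cons(Y1,7) = cons(q(cons(cons(n,a),cons(n,a)),cons(e,n)),7).
Decompose cons/2: Y1 = q(cons(cons(n,a),cons(n,a)),cons(e,n)),  7 = 7.
Bind Y1 := q(cons(cons(n,a),cons(n,a)),cons(e,n)); no other remaining equation mentions Y1.
Delete trivial equation 7 = 7.
No equations remain and no clash or occurs-check failure arose, so a unifier exists.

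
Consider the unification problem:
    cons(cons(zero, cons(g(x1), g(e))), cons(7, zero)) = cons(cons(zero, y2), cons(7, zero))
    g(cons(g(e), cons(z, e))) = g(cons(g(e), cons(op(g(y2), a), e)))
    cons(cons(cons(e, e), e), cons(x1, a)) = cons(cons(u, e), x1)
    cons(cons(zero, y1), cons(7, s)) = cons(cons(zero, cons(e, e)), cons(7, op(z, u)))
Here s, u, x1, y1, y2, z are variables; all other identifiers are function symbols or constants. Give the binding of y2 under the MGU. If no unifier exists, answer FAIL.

Decompose cons/2: cons(zero, cons(g(x1), g(e))) = cons(zero, y2),  cons(7, zero) = cons(7, zero).
Decompose cons/2: zero = zero,  cons(g(x1), g(e)) = y2.
Delete trivial equation zero = zero.
Bind y2 := cons(g(x1), g(e)); substituting into the one remaining equation that mentions y2 gives: g(cons(g(e), cons(z, e))) = g(cons(g(e), cons(op(g(cons(g(x1), g(e))), a), e))).
Delete trivial equation cons(7, zero) = cons(7, zero).
Decompose g/1: cons(g(e), cons(z, e)) = cons(g(e), cons(op(g(cons(g(x1), g(e))), a), e)).
Decompose cons/2: g(e) = g(e),  cons(z, e) = cons(op(g(cons(g(x1), g(e))), a), e).
Delete trivial equation g(e) = g(e).
Decompose cons/2: z = op(g(cons(g(x1), g(e))), a),  e = e.
Bind z := op(g(cons(g(x1), g(e))), a); substituting into the one remaining equation that mentions z gives: cons(cons(zero, y1), cons(7, s)) = cons(cons(zero, cons(e, e)), cons(7, op(op(g(cons(g(x1), g(e))), a), u))).
Delete trivial equation e = e.
Decompose cons/2: cons(cons(e, e), e) = cons(u, e),  cons(x1, a) = x1.
Decompose cons/2: cons(e, e) = u,  e = e.
Bind u := cons(e, e); substituting into the one remaining equation that mentions u gives: cons(cons(zero, y1), cons(7, s)) = cons(cons(zero, cons(e, e)), cons(7, op(op(g(cons(g(x1), g(e))), a), cons(e, e)))).
Delete trivial equation e = e.
Occurs check fails: x1 occurs in cons(x1, a); the equation x1 = cons(x1, a) has no finite solution.

FAIL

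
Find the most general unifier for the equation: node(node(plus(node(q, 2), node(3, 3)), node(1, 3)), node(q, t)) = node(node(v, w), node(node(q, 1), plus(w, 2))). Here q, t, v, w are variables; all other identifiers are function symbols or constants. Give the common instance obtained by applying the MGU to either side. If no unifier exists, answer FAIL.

FAIL

Decompose node/2: node(plus(node(q, 2), node(3, 3)), node(1, 3)) = node(v, w),  node(q, t) = node(node(q, 1), plus(w, 2)).
Decompose node/2: plus(node(q, 2), node(3, 3)) = v,  node(1, 3) = w.
Bind v := plus(node(q, 2), node(3, 3)); no other remaining equation mentions v.
Bind w := node(1, 3); substituting into the remaining equation gives: node(q, t) = node(node(q, 1), plus(node(1, 3), 2)).
Decompose node/2: q = node(q, 1),  t = plus(node(1, 3), 2).
Occurs check fails: q occurs in node(q, 1); the equation q = node(q, 1) has no finite solution.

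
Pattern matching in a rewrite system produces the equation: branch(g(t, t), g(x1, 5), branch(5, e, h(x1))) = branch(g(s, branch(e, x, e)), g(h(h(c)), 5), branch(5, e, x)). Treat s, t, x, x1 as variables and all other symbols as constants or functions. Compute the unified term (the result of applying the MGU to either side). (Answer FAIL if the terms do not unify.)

branch(g(branch(e, h(h(h(c))), e), branch(e, h(h(h(c))), e)), g(h(h(c)), 5), branch(5, e, h(h(h(c)))))

Decompose branch/3: g(t, t) = g(s, branch(e, x, e)),  g(x1, 5) = g(h(h(c)), 5),  branch(5, e, h(x1)) = branch(5, e, x).
Decompose g/2: t = s,  t = branch(e, x, e).
Bind t := s; substituting into the one remaining equation that mentions t gives: s = branch(e, x, e).
Bind s := branch(e, x, e); no other remaining equation mentions s. Substituting into the earlier binding gives t := branch(e, x, e).
Decompose g/2: x1 = h(h(c)),  5 = 5.
Bind x1 := h(h(c)); substituting into the one remaining equation that mentions x1 gives: branch(5, e, h(h(h(c)))) = branch(5, e, x).
Delete trivial equation 5 = 5.
Decompose branch/3: 5 = 5,  e = e,  h(h(h(c))) = x.
Delete trivial equation 5 = 5.
Delete trivial equation e = e.
Bind x := h(h(h(c))). Substituting into the earlier bindings gives t := branch(e, h(h(h(c))), e), s := branch(e, h(h(h(c))), e).
Applying the MGU to either side gives branch(g(branch(e, h(h(h(c))), e), branch(e, h(h(h(c))), e)), g(h(h(c)), 5), branch(5, e, h(h(h(c))))).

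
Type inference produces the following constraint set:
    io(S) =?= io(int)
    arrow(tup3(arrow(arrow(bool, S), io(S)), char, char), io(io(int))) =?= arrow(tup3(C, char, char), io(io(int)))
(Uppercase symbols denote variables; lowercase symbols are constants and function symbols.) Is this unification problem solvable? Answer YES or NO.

Decompose io/1: S =?= int.
Bind S := int; substituting into the remaining equation gives: arrow(tup3(arrow(arrow(bool, int), io(int)), char, char), io(io(int))) =?= arrow(tup3(C, char, char), io(io(int))).
Decompose arrow/2: tup3(arrow(arrow(bool, int), io(int)), char, char) =?= tup3(C, char, char),  io(io(int)) =?= io(io(int)).
Decompose tup3/3: arrow(arrow(bool, int), io(int)) =?= C,  char =?= char,  char =?= char.
Bind C := arrow(arrow(bool, int), io(int)); no other remaining equation mentions C.
Delete trivial equation char =?= char.
Delete trivial equation char =?= char.
Delete trivial equation io(io(int)) =?= io(io(int)).
No equations remain and no clash or occurs-check failure arose, so a unifier exists.

YES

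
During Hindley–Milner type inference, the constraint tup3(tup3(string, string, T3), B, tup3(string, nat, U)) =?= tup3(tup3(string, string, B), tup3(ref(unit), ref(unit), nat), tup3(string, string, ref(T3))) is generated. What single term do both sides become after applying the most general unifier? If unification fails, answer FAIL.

FAIL

Decompose tup3/3: tup3(string, string, T3) =?= tup3(string, string, B),  B =?= tup3(ref(unit), ref(unit), nat),  tup3(string, nat, U) =?= tup3(string, string, ref(T3)).
Decompose tup3/3: string =?= string,  string =?= string,  T3 =?= B.
Delete trivial equation string =?= string.
Delete trivial equation string =?= string.
Bind T3 := B; substituting into the one remaining equation that mentions T3 gives: tup3(string, nat, U) =?= tup3(string, string, ref(B)).
Bind B := tup3(ref(unit), ref(unit), nat); substituting into the remaining equation gives: tup3(string, nat, U) =?= tup3(string, string, ref(tup3(ref(unit), ref(unit), nat))). Substituting into the earlier binding gives T3 := tup3(ref(unit), ref(unit), nat).
Decompose tup3/3: string =?= string,  nat =?= string,  U =?= ref(tup3(ref(unit), ref(unit), nat)).
Delete trivial equation string =?= string.
Clash: constants nat and string differ; no unifier exists.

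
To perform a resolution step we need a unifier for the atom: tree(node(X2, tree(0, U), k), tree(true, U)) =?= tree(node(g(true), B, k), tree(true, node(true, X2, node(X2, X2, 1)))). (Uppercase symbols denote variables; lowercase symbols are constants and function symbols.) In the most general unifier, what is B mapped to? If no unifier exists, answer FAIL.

tree(0, node(true, g(true), node(g(true), g(true), 1)))

Decompose tree/2: node(X2, tree(0, U), k) =?= node(g(true), B, k),  tree(true, U) =?= tree(true, node(true, X2, node(X2, X2, 1))).
Decompose node/3: X2 =?= g(true),  tree(0, U) =?= B,  k =?= k.
Bind X2 := g(true); substituting into the one remaining equation that mentions X2 gives: tree(true, U) =?= tree(true, node(true, g(true), node(g(true), g(true), 1))).
Bind B := tree(0, U); no other remaining equation mentions B.
Delete trivial equation k =?= k.
Decompose tree/2: true =?= true,  U =?= node(true, g(true), node(g(true), g(true), 1)).
Delete trivial equation true =?= true.
Bind U := node(true, g(true), node(g(true), g(true), 1)). Substituting into the earlier binding gives B := tree(0, node(true, g(true), node(g(true), g(true), 1))).
MGU = { X2 -> g(true), B -> tree(0, node(true, g(true), node(g(true), g(true), 1))), U -> node(true, g(true), node(g(true), g(true), 1)) }, so B -> tree(0, node(true, g(true), node(g(true), g(true), 1))).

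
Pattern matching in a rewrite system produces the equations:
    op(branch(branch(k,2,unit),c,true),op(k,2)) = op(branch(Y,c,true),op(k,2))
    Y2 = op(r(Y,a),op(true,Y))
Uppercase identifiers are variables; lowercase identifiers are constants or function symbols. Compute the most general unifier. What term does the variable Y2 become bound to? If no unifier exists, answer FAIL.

Decompose op/2: branch(branch(k,2,unit),c,true) = branch(Y,c,true),  op(k,2) = op(k,2).
Decompose branch/3: branch(k,2,unit) = Y,  c = c,  true = true.
Bind Y := branch(k,2,unit); substituting into the one remaining equation that mentions Y gives: Y2 = op(r(branch(k,2,unit),a),op(true,branch(k,2,unit))).
Delete trivial equation c = c.
Delete trivial equation true = true.
Delete trivial equation op(k,2) = op(k,2).
Bind Y2 := op(r(branch(k,2,unit),a),op(true,branch(k,2,unit))).
MGU = { Y ↦ branch(k,2,unit), Y2 ↦ op(r(branch(k,2,unit),a),op(true,branch(k,2,unit))) }, so Y2 ↦ op(r(branch(k,2,unit),a),op(true,branch(k,2,unit))).

op(r(branch(k,2,unit),a),op(true,branch(k,2,unit)))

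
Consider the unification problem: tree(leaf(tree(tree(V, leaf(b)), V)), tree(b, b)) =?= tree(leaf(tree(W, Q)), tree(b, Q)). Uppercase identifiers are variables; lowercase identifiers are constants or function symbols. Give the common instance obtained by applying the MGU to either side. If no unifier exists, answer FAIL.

Decompose tree/2: leaf(tree(tree(V, leaf(b)), V)) =?= leaf(tree(W, Q)),  tree(b, b) =?= tree(b, Q).
Decompose leaf/1: tree(tree(V, leaf(b)), V) =?= tree(W, Q).
Decompose tree/2: tree(V, leaf(b)) =?= W,  V =?= Q.
Bind W := tree(V, leaf(b)); no other remaining equation mentions W.
Bind V := Q; no other remaining equation mentions V. Substituting into the earlier binding gives W := tree(Q, leaf(b)).
Decompose tree/2: b =?= b,  b =?= Q.
Delete trivial equation b =?= b.
Bind Q := b. Substituting into the earlier bindings gives W := tree(b, leaf(b)), V := b.
Applying the MGU to either side gives tree(leaf(tree(tree(b, leaf(b)), b)), tree(b, b)).

tree(leaf(tree(tree(b, leaf(b)), b)), tree(b, b))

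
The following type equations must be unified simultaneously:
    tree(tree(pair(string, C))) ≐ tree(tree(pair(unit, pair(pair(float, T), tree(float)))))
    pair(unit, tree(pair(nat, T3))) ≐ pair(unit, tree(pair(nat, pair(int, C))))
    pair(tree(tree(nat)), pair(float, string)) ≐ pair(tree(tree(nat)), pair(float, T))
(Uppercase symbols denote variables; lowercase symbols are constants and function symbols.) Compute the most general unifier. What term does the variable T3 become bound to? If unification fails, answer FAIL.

FAIL

Decompose tree/1: tree(pair(string, C)) ≐ tree(pair(unit, pair(pair(float, T), tree(float)))).
Decompose tree/1: pair(string, C) ≐ pair(unit, pair(pair(float, T), tree(float))).
Decompose pair/2: string ≐ unit,  C ≐ pair(pair(float, T), tree(float)).
Clash: constants string and unit differ; no unifier exists.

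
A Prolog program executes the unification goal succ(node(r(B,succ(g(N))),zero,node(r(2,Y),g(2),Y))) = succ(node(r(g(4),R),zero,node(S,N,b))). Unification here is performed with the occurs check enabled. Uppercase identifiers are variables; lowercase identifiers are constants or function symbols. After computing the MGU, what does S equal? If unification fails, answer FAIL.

r(2,b)

Decompose succ/1: node(r(B,succ(g(N))),zero,node(r(2,Y),g(2),Y)) = node(r(g(4),R),zero,node(S,N,b)).
Decompose node/3: r(B,succ(g(N))) = r(g(4),R),  zero = zero,  node(r(2,Y),g(2),Y) = node(S,N,b).
Decompose r/2: B = g(4),  succ(g(N)) = R.
Bind B := g(4); no other remaining equation mentions B.
Bind R := succ(g(N)); no other remaining equation mentions R.
Delete trivial equation zero = zero.
Decompose node/3: r(2,Y) = S,  g(2) = N,  Y = b.
Bind S := r(2,Y); no other remaining equation mentions S.
Bind N := g(2); no other remaining equation mentions N. Substituting into the earlier binding gives R := succ(g(g(2))).
Bind Y := b. Substituting into the earlier binding gives S := r(2,b).
MGU = { B -> g(4), R -> succ(g(g(2))), S -> r(2,b), N -> g(2), Y -> b }, so S -> r(2,b).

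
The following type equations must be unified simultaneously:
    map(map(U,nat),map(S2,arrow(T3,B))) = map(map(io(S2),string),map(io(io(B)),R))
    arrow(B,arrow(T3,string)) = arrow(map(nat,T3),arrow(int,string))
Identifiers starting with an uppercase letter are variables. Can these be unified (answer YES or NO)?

NO

Decompose map/2: map(U,nat) = map(io(S2),string),  map(S2,arrow(T3,B)) = map(io(io(B)),R).
Decompose map/2: U = io(S2),  nat = string.
Bind U := io(S2); no other remaining equation mentions U.
Clash: constants nat and string differ; no unifier exists.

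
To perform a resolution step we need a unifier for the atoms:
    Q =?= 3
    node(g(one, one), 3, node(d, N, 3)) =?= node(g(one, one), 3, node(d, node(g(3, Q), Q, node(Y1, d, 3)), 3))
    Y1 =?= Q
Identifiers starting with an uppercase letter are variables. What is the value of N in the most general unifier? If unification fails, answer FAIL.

node(g(3, 3), 3, node(3, d, 3))

Bind Q := 3; substituting into the remaining equations gives: node(g(one, one), 3, node(d, N, 3)) =?= node(g(one, one), 3, node(d, node(g(3, 3), 3, node(Y1, d, 3)), 3)),  Y1 =?= 3.
Decompose node/3: g(one, one) =?= g(one, one),  3 =?= 3,  node(d, N, 3) =?= node(d, node(g(3, 3), 3, node(Y1, d, 3)), 3).
Delete trivial equation g(one, one) =?= g(one, one).
Delete trivial equation 3 =?= 3.
Decompose node/3: d =?= d,  N =?= node(g(3, 3), 3, node(Y1, d, 3)),  3 =?= 3.
Delete trivial equation d =?= d.
Bind N := node(g(3, 3), 3, node(Y1, d, 3)); no other remaining equation mentions N.
Delete trivial equation 3 =?= 3.
Bind Y1 := 3. Substituting into the earlier binding gives N := node(g(3, 3), 3, node(3, d, 3)).
MGU = { Q := 3, N := node(g(3, 3), 3, node(3, d, 3)), Y1 := 3 }, so N := node(g(3, 3), 3, node(3, d, 3)).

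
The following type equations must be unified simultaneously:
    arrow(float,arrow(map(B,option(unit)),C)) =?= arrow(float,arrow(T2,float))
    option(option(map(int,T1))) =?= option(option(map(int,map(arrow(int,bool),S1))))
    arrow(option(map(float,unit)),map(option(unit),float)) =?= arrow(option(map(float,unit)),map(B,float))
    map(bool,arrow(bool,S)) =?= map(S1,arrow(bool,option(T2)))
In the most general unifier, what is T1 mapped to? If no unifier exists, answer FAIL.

map(arrow(int,bool),bool)

Decompose arrow/2: float =?= float,  arrow(map(B,option(unit)),C) =?= arrow(T2,float).
Delete trivial equation float =?= float.
Decompose arrow/2: map(B,option(unit)) =?= T2,  C =?= float.
Bind T2 := map(B,option(unit)); substituting into the one remaining equation that mentions T2 gives: map(bool,arrow(bool,S)) =?= map(S1,arrow(bool,option(map(B,option(unit))))).
Bind C := float; no other remaining equation mentions C.
Decompose option/1: option(map(int,T1)) =?= option(map(int,map(arrow(int,bool),S1))).
Decompose option/1: map(int,T1) =?= map(int,map(arrow(int,bool),S1)).
Decompose map/2: int =?= int,  T1 =?= map(arrow(int,bool),S1).
Delete trivial equation int =?= int.
Bind T1 := map(arrow(int,bool),S1); no other remaining equation mentions T1.
Decompose arrow/2: option(map(float,unit)) =?= option(map(float,unit)),  map(option(unit),float) =?= map(B,float).
Delete trivial equation option(map(float,unit)) =?= option(map(float,unit)).
Decompose map/2: option(unit) =?= B,  float =?= float.
Bind B := option(unit); substituting into the one remaining equation that mentions B gives: map(bool,arrow(bool,S)) =?= map(S1,arrow(bool,option(map(option(unit),option(unit))))). Substituting into the earlier binding gives T2 := map(option(unit),option(unit)).
Delete trivial equation float =?= float.
Decompose map/2: bool =?= S1,  arrow(bool,S) =?= arrow(bool,option(map(option(unit),option(unit)))).
Bind S1 := bool; no other remaining equation mentions S1. Substituting into the earlier binding gives T1 := map(arrow(int,bool),bool).
Decompose arrow/2: bool =?= bool,  S =?= option(map(option(unit),option(unit))).
Delete trivial equation bool =?= bool.
Bind S := option(map(option(unit),option(unit))).
MGU = { T2 -> map(option(unit),option(unit)), C -> float, T1 -> map(arrow(int,bool),bool), B -> option(unit), S1 -> bool, S -> option(map(option(unit),option(unit))) }, so T1 -> map(arrow(int,bool),bool).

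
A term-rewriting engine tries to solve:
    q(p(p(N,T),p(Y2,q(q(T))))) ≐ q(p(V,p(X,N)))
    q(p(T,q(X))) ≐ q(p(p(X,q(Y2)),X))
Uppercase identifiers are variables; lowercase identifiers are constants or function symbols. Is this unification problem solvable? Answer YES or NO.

Decompose q/1: p(p(N,T),p(Y2,q(q(T)))) ≐ p(V,p(X,N)).
Decompose p/2: p(N,T) ≐ V,  p(Y2,q(q(T))) ≐ p(X,N).
Bind V := p(N,T); no other remaining equation mentions V.
Decompose p/2: Y2 ≐ X,  q(q(T)) ≐ N.
Bind Y2 := X; substituting into the one remaining equation that mentions Y2 gives: q(p(T,q(X))) ≐ q(p(p(X,q(X)),X)).
Bind N := q(q(T)); no other remaining equation mentions N. Substituting into the earlier binding gives V := p(q(q(T)),T).
Decompose q/1: p(T,q(X)) ≐ p(p(X,q(X)),X).
Decompose p/2: T ≐ p(X,q(X)),  q(X) ≐ X.
Bind T := p(X,q(X)); no other remaining equation mentions T. Substituting into the earlier bindings gives V := p(q(q(p(X,q(X)))),p(X,q(X))), N := q(q(p(X,q(X)))).
Occurs check fails: X occurs in q(X); the equation X ≐ q(X) has no finite solution.

NO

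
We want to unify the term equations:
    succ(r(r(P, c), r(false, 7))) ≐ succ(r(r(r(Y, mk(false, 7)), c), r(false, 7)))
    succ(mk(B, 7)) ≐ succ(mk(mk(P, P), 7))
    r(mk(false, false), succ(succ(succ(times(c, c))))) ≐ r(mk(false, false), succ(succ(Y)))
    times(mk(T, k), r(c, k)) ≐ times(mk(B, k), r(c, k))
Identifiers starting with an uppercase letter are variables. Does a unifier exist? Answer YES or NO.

Decompose succ/1: r(r(P, c), r(false, 7)) ≐ r(r(r(Y, mk(false, 7)), c), r(false, 7)).
Decompose r/2: r(P, c) ≐ r(r(Y, mk(false, 7)), c),  r(false, 7) ≐ r(false, 7).
Decompose r/2: P ≐ r(Y, mk(false, 7)),  c ≐ c.
Bind P := r(Y, mk(false, 7)); substituting into the one remaining equation that mentions P gives: succ(mk(B, 7)) ≐ succ(mk(mk(r(Y, mk(false, 7)), r(Y, mk(false, 7))), 7)).
Delete trivial equation c ≐ c.
Delete trivial equation r(false, 7) ≐ r(false, 7).
Decompose succ/1: mk(B, 7) ≐ mk(mk(r(Y, mk(false, 7)), r(Y, mk(false, 7))), 7).
Decompose mk/2: B ≐ mk(r(Y, mk(false, 7)), r(Y, mk(false, 7))),  7 ≐ 7.
Bind B := mk(r(Y, mk(false, 7)), r(Y, mk(false, 7))); substituting into the one remaining equation that mentions B gives: times(mk(T, k), r(c, k)) ≐ times(mk(mk(r(Y, mk(false, 7)), r(Y, mk(false, 7))), k), r(c, k)).
Delete trivial equation 7 ≐ 7.
Decompose r/2: mk(false, false) ≐ mk(false, false),  succ(succ(succ(times(c, c)))) ≐ succ(succ(Y)).
Delete trivial equation mk(false, false) ≐ mk(false, false).
Decompose succ/1: succ(succ(times(c, c))) ≐ succ(Y).
Decompose succ/1: succ(times(c, c)) ≐ Y.
Bind Y := succ(times(c, c)); substituting into the remaining equation gives: times(mk(T, k), r(c, k)) ≐ times(mk(mk(r(succ(times(c, c)), mk(false, 7)), r(succ(times(c, c)), mk(false, 7))), k), r(c, k)). Substituting into the earlier bindings gives P := r(succ(times(c, c)), mk(false, 7)), B := mk(r(succ(times(c, c)), mk(false, 7)), r(succ(times(c, c)), mk(false, 7))).
Decompose times/2: mk(T, k) ≐ mk(mk(r(succ(times(c, c)), mk(false, 7)), r(succ(times(c, c)), mk(false, 7))), k),  r(c, k) ≐ r(c, k).
Decompose mk/2: T ≐ mk(r(succ(times(c, c)), mk(false, 7)), r(succ(times(c, c)), mk(false, 7))),  k ≐ k.
Bind T := mk(r(succ(times(c, c)), mk(false, 7)), r(succ(times(c, c)), mk(false, 7))); no other remaining equation mentions T.
Delete trivial equation k ≐ k.
Delete trivial equation r(c, k) ≐ r(c, k).
No equations remain and no clash or occurs-check failure arose, so a unifier exists.

YES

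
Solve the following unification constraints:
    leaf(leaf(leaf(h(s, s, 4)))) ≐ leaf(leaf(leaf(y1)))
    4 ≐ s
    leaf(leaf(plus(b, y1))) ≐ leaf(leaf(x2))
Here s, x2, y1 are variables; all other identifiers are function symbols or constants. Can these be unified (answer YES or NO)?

Decompose leaf/1: leaf(leaf(h(s, s, 4))) ≐ leaf(leaf(y1)).
Decompose leaf/1: leaf(h(s, s, 4)) ≐ leaf(y1).
Decompose leaf/1: h(s, s, 4) ≐ y1.
Bind y1 := h(s, s, 4); substituting into the one remaining equation that mentions y1 gives: leaf(leaf(plus(b, h(s, s, 4)))) ≐ leaf(leaf(x2)).
Bind s := 4; substituting into the remaining equation gives: leaf(leaf(plus(b, h(4, 4, 4)))) ≐ leaf(leaf(x2)). Substituting into the earlier binding gives y1 := h(4, 4, 4).
Decompose leaf/1: leaf(plus(b, h(4, 4, 4))) ≐ leaf(x2).
Decompose leaf/1: plus(b, h(4, 4, 4)) ≐ x2.
Bind x2 := plus(b, h(4, 4, 4)).
No equations remain and no clash or occurs-check failure arose, so a unifier exists.

YES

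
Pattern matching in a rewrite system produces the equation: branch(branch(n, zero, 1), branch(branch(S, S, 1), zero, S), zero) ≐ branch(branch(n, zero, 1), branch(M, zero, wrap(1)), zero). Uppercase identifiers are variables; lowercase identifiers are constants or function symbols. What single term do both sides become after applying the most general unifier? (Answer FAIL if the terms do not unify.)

Decompose branch/3: branch(n, zero, 1) ≐ branch(n, zero, 1),  branch(branch(S, S, 1), zero, S) ≐ branch(M, zero, wrap(1)),  zero ≐ zero.
Delete trivial equation branch(n, zero, 1) ≐ branch(n, zero, 1).
Decompose branch/3: branch(S, S, 1) ≐ M,  zero ≐ zero,  S ≐ wrap(1).
Bind M := branch(S, S, 1); no other remaining equation mentions M.
Delete trivial equation zero ≐ zero.
Bind S := wrap(1); no other remaining equation mentions S. Substituting into the earlier binding gives M := branch(wrap(1), wrap(1), 1).
Delete trivial equation zero ≐ zero.
Applying the MGU to either side gives branch(branch(n, zero, 1), branch(branch(wrap(1), wrap(1), 1), zero, wrap(1)), zero).

branch(branch(n, zero, 1), branch(branch(wrap(1), wrap(1), 1), zero, wrap(1)), zero)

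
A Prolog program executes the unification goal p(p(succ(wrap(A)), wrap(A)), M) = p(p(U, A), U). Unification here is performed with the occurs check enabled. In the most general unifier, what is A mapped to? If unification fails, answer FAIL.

FAIL

Decompose p/2: p(succ(wrap(A)), wrap(A)) = p(U, A),  M = U.
Decompose p/2: succ(wrap(A)) = U,  wrap(A) = A.
Bind U := succ(wrap(A)); substituting into the one remaining equation that mentions U gives: M = succ(wrap(A)).
Occurs check fails: A occurs in wrap(A); the equation A = wrap(A) has no finite solution.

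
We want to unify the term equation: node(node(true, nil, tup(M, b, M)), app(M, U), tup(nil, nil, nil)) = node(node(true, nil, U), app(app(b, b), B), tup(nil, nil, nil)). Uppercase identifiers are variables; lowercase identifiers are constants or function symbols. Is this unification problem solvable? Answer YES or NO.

Decompose node/3: node(true, nil, tup(M, b, M)) = node(true, nil, U),  app(M, U) = app(app(b, b), B),  tup(nil, nil, nil) = tup(nil, nil, nil).
Decompose node/3: true = true,  nil = nil,  tup(M, b, M) = U.
Delete trivial equation true = true.
Delete trivial equation nil = nil.
Bind U := tup(M, b, M); substituting into the one remaining equation that mentions U gives: app(M, tup(M, b, M)) = app(app(b, b), B).
Decompose app/2: M = app(b, b),  tup(M, b, M) = B.
Bind M := app(b, b); substituting into the one remaining equation that mentions M gives: tup(app(b, b), b, app(b, b)) = B. Substituting into the earlier binding gives U := tup(app(b, b), b, app(b, b)).
Bind B := tup(app(b, b), b, app(b, b)); no other remaining equation mentions B.
Delete trivial equation tup(nil, nil, nil) = tup(nil, nil, nil).
No equations remain and no clash or occurs-check failure arose, so a unifier exists.

YES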